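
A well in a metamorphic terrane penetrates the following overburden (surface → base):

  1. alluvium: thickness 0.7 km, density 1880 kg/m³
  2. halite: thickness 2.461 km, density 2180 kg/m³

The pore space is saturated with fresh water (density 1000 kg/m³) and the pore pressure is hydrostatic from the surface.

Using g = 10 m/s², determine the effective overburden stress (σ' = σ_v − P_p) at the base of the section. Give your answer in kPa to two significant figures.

35000 kPa

Overburden (lithostatic) stress σ_v:
alluvium: 1880 kg/m³ × 10 m/s² × 700 m = 1.316×10^7 Pa = 13.16 MPa
halite: 2180 kg/m³ × 10 m/s² × 2461 m = 5.365×10^7 Pa = 53.65 MPa
Total = 13.16 + 53.65 = 66.810 MPa
Pore pressure P_p = 1000 kg/m³ × 10 m/s² × 3161 m = 3.161×10^7 Pa = 31.61 MPa
Effective stress σ' = σ_v − P_p = 66.81 − 31.61 = 35.200 MPa = 35200 kPa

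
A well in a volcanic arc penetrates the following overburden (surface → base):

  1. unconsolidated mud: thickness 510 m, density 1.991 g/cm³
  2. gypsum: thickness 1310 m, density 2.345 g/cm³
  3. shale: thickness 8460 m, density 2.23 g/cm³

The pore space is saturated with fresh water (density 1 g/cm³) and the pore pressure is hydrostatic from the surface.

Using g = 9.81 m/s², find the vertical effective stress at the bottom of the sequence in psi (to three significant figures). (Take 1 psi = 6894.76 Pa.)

Overburden (lithostatic) stress σ_v:
unconsolidated mud: 1991 kg/m³ × 9.81 m/s² × 510 m = 9.961×10^6 Pa = 9.961 MPa
gypsum: 2345 kg/m³ × 9.81 m/s² × 1310 m = 3.014×10^7 Pa = 30.14 MPa
shale: 2230 kg/m³ × 9.81 m/s² × 8460 m = 1.851×10^8 Pa = 185.1 MPa
Total = 9.961 + 30.14 + 185.1 = 225.17 MPa
Pore pressure P_p = 1000 kg/m³ × 9.81 m/s² × 10280 m = 1.008×10^8 Pa = 100.8 MPa
Effective stress σ' = σ_v − P_p = 225.2 − 100.8 = 124.32 MPa = 18032 psi

18000 psi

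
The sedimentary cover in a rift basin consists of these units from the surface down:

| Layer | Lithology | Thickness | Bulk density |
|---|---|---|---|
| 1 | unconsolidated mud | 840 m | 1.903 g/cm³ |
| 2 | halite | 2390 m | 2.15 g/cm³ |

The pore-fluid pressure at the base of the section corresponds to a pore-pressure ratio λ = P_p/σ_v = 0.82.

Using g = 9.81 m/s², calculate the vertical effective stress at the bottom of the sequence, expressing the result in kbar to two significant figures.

Overburden (lithostatic) stress σ_v:
unconsolidated mud: 1903 kg/m³ × 9.81 m/s² × 840 m = 1.568×10^7 Pa = 15.68 MPa
halite: 2150 kg/m³ × 9.81 m/s² × 2390 m = 5.041×10^7 Pa = 50.41 MPa
Total = 15.68 + 50.41 = 66.090 MPa
Pore pressure P_p = λ·σ_v = 0.82 × 66.09 MPa = 54.19 MPa
Effective stress σ' = σ_v − P_p = 66.09 − 54.19 = 11.896 MPa = 0.11896 kbar

0.12 kbar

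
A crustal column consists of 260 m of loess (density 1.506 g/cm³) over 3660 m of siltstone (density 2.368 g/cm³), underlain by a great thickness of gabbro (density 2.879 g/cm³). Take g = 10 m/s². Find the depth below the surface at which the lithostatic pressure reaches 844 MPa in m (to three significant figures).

30100 m

Pressure at base of upper layers: 1506×10×260 + 2368×10×3660 = 9.058×10^7 Pa = 90.58 MPa
Remaining pressure to be supplied by gabbro: 8.440×10^8 − 9.058×10^7 = 7.534×10^8 Pa
Additional depth in gabbro = 7.534×10^8 Pa / (2879 kg/m³ × 10 m/s²) = 26169 m
Total depth = 3920 m + 26169 m = 30089 m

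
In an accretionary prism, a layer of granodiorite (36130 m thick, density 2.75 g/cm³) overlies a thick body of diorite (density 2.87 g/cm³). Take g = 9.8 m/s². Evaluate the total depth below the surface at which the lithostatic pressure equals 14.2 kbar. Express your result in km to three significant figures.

Pressure at base of upper layers: 2750×9.8×36130 = 9.737×10^8 Pa = 9.737 kbar
Remaining pressure to be supplied by diorite: 1.420×10^9 − 9.737×10^8 = 4.463×10^8 Pa
Additional depth in diorite = 4.463×10^8 Pa / (2870 kg/m³ × 9.8 m/s²) = 15868 m
Total depth = 36130 m + 15868 m = 51998 m
= 51.998 km

52.0 km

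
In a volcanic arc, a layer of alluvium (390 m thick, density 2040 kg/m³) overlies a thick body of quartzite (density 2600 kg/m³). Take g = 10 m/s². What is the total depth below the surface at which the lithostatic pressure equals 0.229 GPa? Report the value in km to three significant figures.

Pressure at base of upper layers: 2040×10×390 = 7.956×10^6 Pa = 7.956×10^-3 GPa
Remaining pressure to be supplied by quartzite: 2.290×10^8 − 7.956×10^6 = 2.210×10^8 Pa
Additional depth in quartzite = 2.210×10^8 Pa / (2600 kg/m³ × 10 m/s²) = 8501.7 m
Total depth = 390 m + 8501.7 m = 8891.7 m
= 8.8917 km

8.89 km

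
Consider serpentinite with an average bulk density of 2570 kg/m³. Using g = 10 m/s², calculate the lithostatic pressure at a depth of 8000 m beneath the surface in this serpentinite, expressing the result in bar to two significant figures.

serpentinite: 2570 kg/m³ × 10 m/s² × 8000 m = 2.056×10^8 Pa = 2056 bar

2100 bar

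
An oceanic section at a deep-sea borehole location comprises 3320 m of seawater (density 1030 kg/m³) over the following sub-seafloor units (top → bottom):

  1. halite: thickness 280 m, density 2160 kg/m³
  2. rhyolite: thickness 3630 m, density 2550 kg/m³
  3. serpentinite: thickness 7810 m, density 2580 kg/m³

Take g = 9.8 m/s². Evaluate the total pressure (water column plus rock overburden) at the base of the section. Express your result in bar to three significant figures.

seawater: 1030 kg/m³ × 9.8 m/s² × 3320 m = 3.351×10^7 Pa = 335.1 bar
halite: 2160 kg/m³ × 9.8 m/s² × 280 m = 5.927×10^6 Pa = 59.27 bar
rhyolite: 2550 kg/m³ × 9.8 m/s² × 3630 m = 9.071×10^7 Pa = 907.1 bar
serpentinite: 2580 kg/m³ × 9.8 m/s² × 7810 m = 1.975×10^8 Pa = 1975 bar
Total = 335.1 + 59.27 + 907.1 + 1975 = 3276.2 bar

3280 bar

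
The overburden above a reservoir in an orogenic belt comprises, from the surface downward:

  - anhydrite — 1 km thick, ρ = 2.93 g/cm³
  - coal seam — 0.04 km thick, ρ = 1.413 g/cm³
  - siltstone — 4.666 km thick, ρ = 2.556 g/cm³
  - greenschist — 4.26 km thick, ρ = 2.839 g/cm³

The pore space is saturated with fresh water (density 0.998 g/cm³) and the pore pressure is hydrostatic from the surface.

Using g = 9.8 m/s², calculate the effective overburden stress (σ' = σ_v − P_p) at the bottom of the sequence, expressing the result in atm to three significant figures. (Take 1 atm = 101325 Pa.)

1650 atm

Overburden (lithostatic) stress σ_v:
anhydrite: 2930 kg/m³ × 9.8 m/s² × 1000 m = 2.871×10^7 Pa = 28.71 MPa
coal seam: 1413 kg/m³ × 9.8 m/s² × 40 m = 5.539×10^5 Pa = 0.5539 MPa
siltstone: 2556 kg/m³ × 9.8 m/s² × 4666 m = 1.169×10^8 Pa = 116.9 MPa
greenschist: 2839 kg/m³ × 9.8 m/s² × 4260 m = 1.185×10^8 Pa = 118.5 MPa
Total = 28.71 + 0.5539 + 116.9 + 118.5 = 264.67 MPa
Pore pressure P_p = 998 kg/m³ × 9.8 m/s² × 9966 m = 9.747×10^7 Pa = 97.47 MPa
Effective stress σ' = σ_v − P_p = 264.7 − 97.47 = 167.20 MPa = 1650.1 atm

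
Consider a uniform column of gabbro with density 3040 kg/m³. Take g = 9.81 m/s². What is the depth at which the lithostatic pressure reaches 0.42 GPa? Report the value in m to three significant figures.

14100 m

h = P/(ρg) = 0.42 GPa / (3040 kg/m³ × 9.81 m/s²) = 4.200×10^8 Pa / 29822 Pa/m = 14083 m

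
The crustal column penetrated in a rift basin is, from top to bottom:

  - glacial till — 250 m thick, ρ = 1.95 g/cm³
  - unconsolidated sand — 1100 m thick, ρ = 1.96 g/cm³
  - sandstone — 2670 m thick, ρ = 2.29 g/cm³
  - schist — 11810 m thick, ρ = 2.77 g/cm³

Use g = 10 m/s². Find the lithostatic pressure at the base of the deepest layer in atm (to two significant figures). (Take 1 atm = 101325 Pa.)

glacial till: 1950 kg/m³ × 10 m/s² × 250 m = 4.875×10^6 Pa = 48.11 atm
unconsolidated sand: 1960 kg/m³ × 10 m/s² × 1100 m = 2.156×10^7 Pa = 212.8 atm
sandstone: 2290 kg/m³ × 10 m/s² × 2670 m = 6.114×10^7 Pa = 603.4 atm
schist: 2770 kg/m³ × 10 m/s² × 11810 m = 3.271×10^8 Pa = 3229 atm
Total = 48.11 + 212.8 + 603.4 + 3229 = 4092.9 atm

4100 atm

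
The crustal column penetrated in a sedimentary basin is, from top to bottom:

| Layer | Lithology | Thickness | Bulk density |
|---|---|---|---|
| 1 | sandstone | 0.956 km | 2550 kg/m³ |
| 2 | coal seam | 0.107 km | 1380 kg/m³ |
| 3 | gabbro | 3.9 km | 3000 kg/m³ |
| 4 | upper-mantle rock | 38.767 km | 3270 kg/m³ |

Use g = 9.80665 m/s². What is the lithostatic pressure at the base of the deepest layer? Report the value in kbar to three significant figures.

13.8 kbar

sandstone: 2550 kg/m³ × 9.80665 m/s² × 956 m = 2.391×10^7 Pa = 0.2391 kbar
coal seam: 1380 kg/m³ × 9.80665 m/s² × 107 m = 1.448×10^6 Pa = 0.01448 kbar
gabbro: 3000 kg/m³ × 9.80665 m/s² × 3900 m = 1.147×10^8 Pa = 1.147 kbar
upper-mantle rock: 3270 kg/m³ × 9.80665 m/s² × 38767 m = 1.243×10^9 Pa = 12.43 kbar
Total = 0.2391 + 0.01448 + 1.147 + 12.43 = 13.833 kbar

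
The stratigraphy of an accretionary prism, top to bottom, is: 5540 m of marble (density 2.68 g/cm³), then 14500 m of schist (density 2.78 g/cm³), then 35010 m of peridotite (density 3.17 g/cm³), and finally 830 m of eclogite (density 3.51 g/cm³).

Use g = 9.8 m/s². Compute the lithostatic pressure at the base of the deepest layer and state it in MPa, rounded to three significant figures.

marble: 2680 kg/m³ × 9.8 m/s² × 5540 m = 1.455×10^8 Pa = 145.5 MPa
schist: 2780 kg/m³ × 9.8 m/s² × 14500 m = 3.950×10^8 Pa = 395.0 MPa
peridotite: 3170 kg/m³ × 9.8 m/s² × 35010 m = 1.088×10^9 Pa = 1088 MPa
eclogite: 3510 kg/m³ × 9.8 m/s² × 830 m = 2.855×10^7 Pa = 28.55 MPa
Total = 145.5 + 395.0 + 1088 + 28.55 = 1656.7 MPa

1660 MPa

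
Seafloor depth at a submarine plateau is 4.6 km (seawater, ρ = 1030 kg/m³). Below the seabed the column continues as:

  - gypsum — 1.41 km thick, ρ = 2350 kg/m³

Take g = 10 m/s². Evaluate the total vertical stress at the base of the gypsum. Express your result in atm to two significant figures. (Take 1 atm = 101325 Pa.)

seawater: 1030 kg/m³ × 10 m/s² × 4600 m = 4.738×10^7 Pa = 467.6 atm
gypsum: 2350 kg/m³ × 10 m/s² × 1410 m = 3.313×10^7 Pa = 327.0 atm
Total = 467.6 + 327.0 = 794.62 atm

790 atm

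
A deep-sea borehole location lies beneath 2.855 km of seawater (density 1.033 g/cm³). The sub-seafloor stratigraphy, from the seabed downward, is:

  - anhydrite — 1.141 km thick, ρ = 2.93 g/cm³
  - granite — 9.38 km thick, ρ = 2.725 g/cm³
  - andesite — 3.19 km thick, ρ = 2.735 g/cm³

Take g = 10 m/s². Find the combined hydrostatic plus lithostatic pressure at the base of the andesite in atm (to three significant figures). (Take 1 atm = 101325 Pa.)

seawater: 1033 kg/m³ × 10 m/s² × 2855 m = 2.949×10^7 Pa = 291.1 atm
anhydrite: 2930 kg/m³ × 10 m/s² × 1141 m = 3.343×10^7 Pa = 329.9 atm
granite: 2725 kg/m³ × 10 m/s² × 9380 m = 2.556×10^8 Pa = 2523 atm
andesite: 2735 kg/m³ × 10 m/s² × 3190 m = 8.725×10^7 Pa = 861.1 atm
Total = 291.1 + 329.9 + 2523 + 861.1 = 4004.7 atm

4000 atm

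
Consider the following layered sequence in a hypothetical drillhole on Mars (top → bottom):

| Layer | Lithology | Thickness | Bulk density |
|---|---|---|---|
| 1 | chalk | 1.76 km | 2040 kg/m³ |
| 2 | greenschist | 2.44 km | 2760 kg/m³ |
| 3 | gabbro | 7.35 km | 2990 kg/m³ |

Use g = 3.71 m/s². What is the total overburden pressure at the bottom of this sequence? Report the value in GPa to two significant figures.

0.12 GPa

chalk: 2040 kg/m³ × 3.71 m/s² × 1760 m = 1.332×10^7 Pa = 0.01332 GPa
greenschist: 2760 kg/m³ × 3.71 m/s² × 2440 m = 2.498×10^7 Pa = 0.02498 GPa
gabbro: 2990 kg/m³ × 3.71 m/s² × 7350 m = 8.153×10^7 Pa = 0.08153 GPa
Total = 0.01332 + 0.02498 + 0.08153 = 0.11984 GPa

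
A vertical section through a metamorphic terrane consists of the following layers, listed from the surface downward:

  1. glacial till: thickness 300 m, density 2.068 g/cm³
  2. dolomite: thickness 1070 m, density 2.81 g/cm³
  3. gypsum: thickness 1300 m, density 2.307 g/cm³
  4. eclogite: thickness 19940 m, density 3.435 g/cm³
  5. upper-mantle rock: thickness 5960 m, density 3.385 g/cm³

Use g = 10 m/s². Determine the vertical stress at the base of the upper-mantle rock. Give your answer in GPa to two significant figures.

glacial till: 2068 kg/m³ × 10 m/s² × 300 m = 6.204×10^6 Pa = 6.204×10^-3 GPa
dolomite: 2810 kg/m³ × 10 m/s² × 1070 m = 3.007×10^7 Pa = 0.03007 GPa
gypsum: 2307 kg/m³ × 10 m/s² × 1300 m = 2.999×10^7 Pa = 0.02999 GPa
eclogite: 3435 kg/m³ × 10 m/s² × 19940 m = 6.849×10^8 Pa = 0.6849 GPa
upper-mantle rock: 3385 kg/m³ × 10 m/s² × 5960 m = 2.017×10^8 Pa = 0.2017 GPa
Total = 6.204×10^-3 + 0.03007 + 0.02999 + 0.6849 + 0.2017 = 0.95295 GPa

0.95 GPa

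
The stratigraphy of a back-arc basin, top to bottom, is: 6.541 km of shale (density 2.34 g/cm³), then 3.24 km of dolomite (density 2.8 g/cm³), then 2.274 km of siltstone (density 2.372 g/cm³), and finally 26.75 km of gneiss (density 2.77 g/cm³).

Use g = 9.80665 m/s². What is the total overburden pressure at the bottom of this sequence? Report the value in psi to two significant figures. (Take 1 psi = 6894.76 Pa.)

shale: 2340 kg/m³ × 9.80665 m/s² × 6541 m = 1.501×10^8 Pa = 21770 psi
dolomite: 2800 kg/m³ × 9.80665 m/s² × 3240 m = 8.897×10^7 Pa = 12903 psi
siltstone: 2372 kg/m³ × 9.80665 m/s² × 2274 m = 5.290×10^7 Pa = 7672 psi
gneiss: 2770 kg/m³ × 9.80665 m/s² × 26750 m = 7.266×10^8 Pa = 1.054×10^5 psi
Total = 21770 + 12903 + 7672 + 1.054×10^5 = 1.4774×10^5 psi

150000 psi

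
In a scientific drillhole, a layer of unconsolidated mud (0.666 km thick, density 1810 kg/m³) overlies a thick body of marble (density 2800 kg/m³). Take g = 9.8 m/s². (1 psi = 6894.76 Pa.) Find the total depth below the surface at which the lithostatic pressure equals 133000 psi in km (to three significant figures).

Pressure at base of upper layers: 1810×9.8×666 = 1.181×10^7 Pa = 1713 psi
Remaining pressure to be supplied by marble: 9.170×10^8 − 1.181×10^7 = 9.052×10^8 Pa
Additional depth in marble = 9.052×10^8 Pa / (2800 kg/m³ × 9.8 m/s²) = 32988 m
Total depth = 666 m + 32988 m = 33654 m
= 33.654 km

33.7 km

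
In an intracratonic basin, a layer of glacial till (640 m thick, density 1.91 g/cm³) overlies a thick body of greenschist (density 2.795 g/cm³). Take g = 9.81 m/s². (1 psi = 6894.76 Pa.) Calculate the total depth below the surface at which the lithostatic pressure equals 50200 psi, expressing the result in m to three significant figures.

Pressure at base of upper layers: 1910×9.81×640 = 1.199×10^7 Pa = 1739 psi
Remaining pressure to be supplied by greenschist: 3.461×10^8 − 1.199×10^7 = 3.341×10^8 Pa
Additional depth in greenschist = 3.341×10^8 Pa / (2795 kg/m³ × 9.81 m/s²) = 12186 m
Total depth = 640 m + 12186 m = 12826 m

12800 m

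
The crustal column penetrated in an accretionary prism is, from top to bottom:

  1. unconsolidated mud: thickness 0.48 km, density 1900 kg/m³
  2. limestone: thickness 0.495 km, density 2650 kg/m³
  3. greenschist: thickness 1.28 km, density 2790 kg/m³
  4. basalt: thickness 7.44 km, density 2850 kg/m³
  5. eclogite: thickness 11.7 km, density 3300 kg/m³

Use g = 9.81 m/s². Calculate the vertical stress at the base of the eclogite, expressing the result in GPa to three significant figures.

0.644 GPa

unconsolidated mud: 1900 kg/m³ × 9.81 m/s² × 480 m = 8.947×10^6 Pa = 8.947×10^-3 GPa
limestone: 2650 kg/m³ × 9.81 m/s² × 495 m = 1.287×10^7 Pa = 0.01287 GPa
greenschist: 2790 kg/m³ × 9.81 m/s² × 1280 m = 3.503×10^7 Pa = 0.03503 GPa
basalt: 2850 kg/m³ × 9.81 m/s² × 7440 m = 2.080×10^8 Pa = 0.2080 GPa
eclogite: 3300 kg/m³ × 9.81 m/s² × 11700 m = 3.788×10^8 Pa = 0.3788 GPa
Total = 8.947×10^-3 + 0.01287 + 0.03503 + 0.2080 + 0.3788 = 0.64362 GPa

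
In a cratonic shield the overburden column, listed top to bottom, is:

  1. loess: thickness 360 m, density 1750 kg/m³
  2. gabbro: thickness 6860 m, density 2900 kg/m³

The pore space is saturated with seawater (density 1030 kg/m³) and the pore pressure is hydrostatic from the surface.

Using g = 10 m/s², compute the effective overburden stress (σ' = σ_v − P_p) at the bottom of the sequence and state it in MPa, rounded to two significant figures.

Overburden (lithostatic) stress σ_v:
loess: 1750 kg/m³ × 10 m/s² × 360 m = 6.300×10^6 Pa = 6.300 MPa
gabbro: 2900 kg/m³ × 10 m/s² × 6860 m = 1.989×10^8 Pa = 198.9 MPa
Total = 6.300 + 198.9 = 205.24 MPa
Pore pressure P_p = 1030 kg/m³ × 10 m/s² × 7220 m = 7.437×10^7 Pa = 74.37 MPa
Effective stress σ' = σ_v − P_p = 205.2 − 74.37 = 130.87 MPa

130 MPa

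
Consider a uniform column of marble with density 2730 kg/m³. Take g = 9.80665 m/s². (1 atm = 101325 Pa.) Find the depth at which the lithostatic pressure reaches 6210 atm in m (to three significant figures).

h = P/(ρg) = 6210 atm / (2730 kg/m³ × 9.80665 m/s²) = 6.292×10^8 Pa / 26772 Pa/m = 23503 m

23500 m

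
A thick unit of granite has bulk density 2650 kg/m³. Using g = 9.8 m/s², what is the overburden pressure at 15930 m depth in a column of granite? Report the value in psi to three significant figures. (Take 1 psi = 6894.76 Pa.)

60000 psi

granite: 2650 kg/m³ × 9.8 m/s² × 15930 m = 4.137×10^8 Pa = 60002 psi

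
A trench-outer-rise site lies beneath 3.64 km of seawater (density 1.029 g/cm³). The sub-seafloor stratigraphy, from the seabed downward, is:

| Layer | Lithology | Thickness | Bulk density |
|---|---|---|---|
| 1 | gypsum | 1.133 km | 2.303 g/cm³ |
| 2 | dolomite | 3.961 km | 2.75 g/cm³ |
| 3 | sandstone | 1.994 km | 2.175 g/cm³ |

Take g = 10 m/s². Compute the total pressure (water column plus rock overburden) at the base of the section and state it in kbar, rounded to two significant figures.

2.2 kbar

seawater: 1029 kg/m³ × 10 m/s² × 3640 m = 3.746×10^7 Pa = 0.3746 kbar
gypsum: 2303 kg/m³ × 10 m/s² × 1133 m = 2.609×10^7 Pa = 0.2609 kbar
dolomite: 2750 kg/m³ × 10 m/s² × 3961 m = 1.089×10^8 Pa = 1.089 kbar
sandstone: 2175 kg/m³ × 10 m/s² × 1994 m = 4.337×10^7 Pa = 0.4337 kbar
Total = 0.3746 + 0.2609 + 1.089 + 0.4337 = 2.1585 kbar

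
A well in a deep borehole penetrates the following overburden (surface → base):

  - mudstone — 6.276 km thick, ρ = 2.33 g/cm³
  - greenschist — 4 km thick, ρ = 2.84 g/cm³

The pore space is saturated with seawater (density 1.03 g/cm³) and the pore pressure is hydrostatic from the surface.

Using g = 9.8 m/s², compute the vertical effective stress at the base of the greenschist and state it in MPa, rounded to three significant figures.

151 MPa

Overburden (lithostatic) stress σ_v:
mudstone: 2330 kg/m³ × 9.8 m/s² × 6276 m = 1.433×10^8 Pa = 143.3 MPa
greenschist: 2840 kg/m³ × 9.8 m/s² × 4000 m = 1.113×10^8 Pa = 111.3 MPa
Total = 143.3 + 111.3 = 254.63 MPa
Pore pressure P_p = 1030 kg/m³ × 9.8 m/s² × 10276 m = 1.037×10^8 Pa = 103.7 MPa
Effective stress σ' = σ_v − P_p = 254.6 − 103.7 = 150.91 MPa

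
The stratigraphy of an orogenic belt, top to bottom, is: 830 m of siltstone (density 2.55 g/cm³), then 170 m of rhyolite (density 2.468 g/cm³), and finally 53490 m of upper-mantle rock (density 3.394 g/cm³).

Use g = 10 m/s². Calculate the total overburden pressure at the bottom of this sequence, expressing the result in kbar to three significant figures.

18.4 kbar

siltstone: 2550 kg/m³ × 10 m/s² × 830 m = 2.116×10^7 Pa = 0.2117 kbar
rhyolite: 2468 kg/m³ × 10 m/s² × 170 m = 4.196×10^6 Pa = 0.04196 kbar
upper-mantle rock: 3394 kg/m³ × 10 m/s² × 53490 m = 1.815×10^9 Pa = 18.15 kbar
Total = 0.2117 + 0.04196 + 18.15 = 18.408 kbar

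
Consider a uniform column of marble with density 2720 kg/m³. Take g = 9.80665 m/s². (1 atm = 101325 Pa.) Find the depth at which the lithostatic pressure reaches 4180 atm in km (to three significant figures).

15.9 km

h = P/(ρg) = 4180 atm / (2720 kg/m³ × 9.80665 m/s²) = 4.235×10^8 Pa / 26674 Pa/m = 15878 m
= 15.878 km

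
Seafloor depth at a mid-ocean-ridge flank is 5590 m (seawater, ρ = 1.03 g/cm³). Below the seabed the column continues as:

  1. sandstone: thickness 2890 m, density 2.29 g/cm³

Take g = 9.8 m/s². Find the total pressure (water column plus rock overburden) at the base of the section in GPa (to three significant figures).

seawater: 1030 kg/m³ × 9.8 m/s² × 5590 m = 5.643×10^7 Pa = 0.05643 GPa
sandstone: 2290 kg/m³ × 9.8 m/s² × 2890 m = 6.486×10^7 Pa = 0.06486 GPa
Total = 0.05643 + 0.06486 = 0.12128 GPa

0.121 GPa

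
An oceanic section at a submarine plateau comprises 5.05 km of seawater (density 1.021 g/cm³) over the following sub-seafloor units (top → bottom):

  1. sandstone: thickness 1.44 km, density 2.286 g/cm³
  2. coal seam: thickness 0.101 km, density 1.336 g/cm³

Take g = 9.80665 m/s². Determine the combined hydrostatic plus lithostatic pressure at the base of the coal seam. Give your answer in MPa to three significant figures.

84.2 MPa

seawater: 1021 kg/m³ × 9.80665 m/s² × 5050 m = 5.056×10^7 Pa = 50.56 MPa
sandstone: 2286 kg/m³ × 9.80665 m/s² × 1440 m = 3.228×10^7 Pa = 32.28 MPa
coal seam: 1336 kg/m³ × 9.80665 m/s² × 101 m = 1.323×10^6 Pa = 1.323 MPa
Total = 50.56 + 32.28 + 1.323 = 84.169 MPa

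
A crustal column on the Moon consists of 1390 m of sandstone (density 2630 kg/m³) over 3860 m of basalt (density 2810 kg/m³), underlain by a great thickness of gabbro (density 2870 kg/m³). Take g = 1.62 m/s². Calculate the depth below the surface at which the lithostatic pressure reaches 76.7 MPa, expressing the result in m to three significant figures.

Pressure at base of upper layers: 2630×1.62×1390 + 2810×1.62×3860 = 2.349×10^7 Pa = 23.49 MPa
Remaining pressure to be supplied by gabbro: 7.670×10^7 − 2.349×10^7 = 5.321×10^7 Pa
Additional depth in gabbro = 5.321×10^7 Pa / (2870 kg/m³ × 1.62 m/s²) = 11444 m
Total depth = 5250 m + 11444 m = 16694 m

16700 m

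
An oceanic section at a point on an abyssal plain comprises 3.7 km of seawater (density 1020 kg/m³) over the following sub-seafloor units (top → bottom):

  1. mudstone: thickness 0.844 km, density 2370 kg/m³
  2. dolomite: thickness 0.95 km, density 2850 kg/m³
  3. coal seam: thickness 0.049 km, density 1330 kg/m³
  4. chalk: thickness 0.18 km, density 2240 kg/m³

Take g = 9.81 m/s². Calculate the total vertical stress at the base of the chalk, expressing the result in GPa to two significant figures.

seawater: 1020 kg/m³ × 9.81 m/s² × 3700 m = 3.702×10^7 Pa = 0.03702 GPa
mudstone: 2370 kg/m³ × 9.81 m/s² × 844 m = 1.962×10^7 Pa = 0.01962 GPa
dolomite: 2850 kg/m³ × 9.81 m/s² × 950 m = 2.656×10^7 Pa = 0.02656 GPa
coal seam: 1330 kg/m³ × 9.81 m/s² × 49 m = 6.393×10^5 Pa = 6.393×10^-4 GPa
chalk: 2240 kg/m³ × 9.81 m/s² × 180 m = 3.955×10^6 Pa = 3.955×10^-3 GPa
Total = 0.03702 + 0.01962 + 0.02656 + 6.393×10^-4 + 3.955×10^-3 = 0.087801 GPa

0.088 GPa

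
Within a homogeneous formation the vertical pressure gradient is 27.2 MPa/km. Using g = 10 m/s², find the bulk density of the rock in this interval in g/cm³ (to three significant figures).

ρ = (dP/dz)/g = 27.2 MPa/km / 10 m/s² = 27200 Pa/m / 10 m/s² = 2720.0 kg/m³
= 2.720 g/cm³

2.72 g/cm³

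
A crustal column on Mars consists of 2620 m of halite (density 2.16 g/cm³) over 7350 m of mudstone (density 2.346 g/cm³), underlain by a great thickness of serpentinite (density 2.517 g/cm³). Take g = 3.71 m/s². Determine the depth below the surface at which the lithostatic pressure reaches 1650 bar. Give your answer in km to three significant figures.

18.5 km

Pressure at base of upper layers: 2160×3.71×2620 + 2346×3.71×7350 = 8.497×10^7 Pa = 849.7 bar
Remaining pressure to be supplied by serpentinite: 1.650×10^8 − 8.497×10^7 = 8.003×10^7 Pa
Additional depth in serpentinite = 8.003×10^7 Pa / (2517 kg/m³ × 3.71 m/s²) = 8570.6 m
Total depth = 9970 m + 8570.6 m = 18541 m
= 18.541 km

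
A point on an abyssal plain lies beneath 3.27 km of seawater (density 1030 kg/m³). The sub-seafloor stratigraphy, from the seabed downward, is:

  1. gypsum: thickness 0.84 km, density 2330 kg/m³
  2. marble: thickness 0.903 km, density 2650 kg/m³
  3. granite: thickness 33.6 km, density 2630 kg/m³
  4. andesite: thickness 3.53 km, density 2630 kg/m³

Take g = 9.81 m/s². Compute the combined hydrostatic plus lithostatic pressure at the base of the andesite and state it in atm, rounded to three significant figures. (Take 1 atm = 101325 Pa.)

seawater: 1030 kg/m³ × 9.81 m/s² × 3270 m = 3.304×10^7 Pa = 326.1 atm
gypsum: 2330 kg/m³ × 9.81 m/s² × 840 m = 1.920×10^7 Pa = 189.5 atm
marble: 2650 kg/m³ × 9.81 m/s² × 903 m = 2.347×10^7 Pa = 231.7 atm
granite: 2630 kg/m³ × 9.81 m/s² × 33600 m = 8.669×10^8 Pa = 8556 atm
andesite: 2630 kg/m³ × 9.81 m/s² × 3530 m = 9.108×10^7 Pa = 898.8 atm
Total = 326.1 + 189.5 + 231.7 + 8556 + 898.8 = 10202 atm

10200 atm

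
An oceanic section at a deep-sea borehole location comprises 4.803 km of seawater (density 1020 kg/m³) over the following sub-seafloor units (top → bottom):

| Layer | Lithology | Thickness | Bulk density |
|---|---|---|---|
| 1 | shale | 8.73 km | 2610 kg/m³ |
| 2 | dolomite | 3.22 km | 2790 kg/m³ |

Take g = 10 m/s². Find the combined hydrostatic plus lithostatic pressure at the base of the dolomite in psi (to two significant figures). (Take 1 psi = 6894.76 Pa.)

53000 psi

seawater: 1020 kg/m³ × 10 m/s² × 4803 m = 4.899×10^7 Pa = 7105 psi
shale: 2610 kg/m³ × 10 m/s² × 8730 m = 2.279×10^8 Pa = 33047 psi
dolomite: 2790 kg/m³ × 10 m/s² × 3220 m = 8.984×10^7 Pa = 13030 psi
Total = 7105 + 33047 + 13030 = 53183 psi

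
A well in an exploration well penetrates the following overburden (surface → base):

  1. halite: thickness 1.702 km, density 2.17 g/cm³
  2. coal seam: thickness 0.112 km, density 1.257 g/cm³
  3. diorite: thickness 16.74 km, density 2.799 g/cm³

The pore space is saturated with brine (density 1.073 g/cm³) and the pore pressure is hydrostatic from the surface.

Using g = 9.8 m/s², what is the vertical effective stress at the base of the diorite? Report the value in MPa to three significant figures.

Overburden (lithostatic) stress σ_v:
halite: 2170 kg/m³ × 9.8 m/s² × 1702 m = 3.619×10^7 Pa = 36.19 MPa
coal seam: 1257 kg/m³ × 9.8 m/s² × 112 m = 1.380×10^6 Pa = 1.380 MPa
diorite: 2799 kg/m³ × 9.8 m/s² × 16740 m = 4.592×10^8 Pa = 459.2 MPa
Total = 36.19 + 1.380 + 459.2 = 496.76 MPa
Pore pressure P_p = 1073 kg/m³ × 9.8 m/s² × 18554 m = 1.951×10^8 Pa = 195.1 MPa
Effective stress σ' = σ_v − P_p = 496.8 − 195.1 = 301.65 MPa

302 MPa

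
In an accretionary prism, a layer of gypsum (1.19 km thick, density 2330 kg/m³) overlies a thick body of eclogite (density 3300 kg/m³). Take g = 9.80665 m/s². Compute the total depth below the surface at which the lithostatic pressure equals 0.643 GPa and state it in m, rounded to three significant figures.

20200 m

Pressure at base of upper layers: 2330×9.80665×1190 = 2.719×10^7 Pa = 0.02719 GPa
Remaining pressure to be supplied by eclogite: 6.430×10^8 − 2.719×10^7 = 6.158×10^8 Pa
Additional depth in eclogite = 6.158×10^8 Pa / (3300 kg/m³ × 9.80665 m/s²) = 19029 m
Total depth = 1190 m + 19029 m = 20219 m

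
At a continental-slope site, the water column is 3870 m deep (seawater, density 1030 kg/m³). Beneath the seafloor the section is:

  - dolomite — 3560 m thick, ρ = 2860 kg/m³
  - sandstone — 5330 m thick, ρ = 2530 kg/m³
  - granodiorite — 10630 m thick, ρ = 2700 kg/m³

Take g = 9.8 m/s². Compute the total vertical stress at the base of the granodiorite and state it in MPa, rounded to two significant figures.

seawater: 1030 kg/m³ × 9.8 m/s² × 3870 m = 3.906×10^7 Pa = 39.06 MPa
dolomite: 2860 kg/m³ × 9.8 m/s² × 3560 m = 9.978×10^7 Pa = 99.78 MPa
sandstone: 2530 kg/m³ × 9.8 m/s² × 5330 m = 1.322×10^8 Pa = 132.2 MPa
granodiorite: 2700 kg/m³ × 9.8 m/s² × 10630 m = 2.813×10^8 Pa = 281.3 MPa
Total = 39.06 + 99.78 + 132.2 + 281.3 = 552.27 MPa

550 MPa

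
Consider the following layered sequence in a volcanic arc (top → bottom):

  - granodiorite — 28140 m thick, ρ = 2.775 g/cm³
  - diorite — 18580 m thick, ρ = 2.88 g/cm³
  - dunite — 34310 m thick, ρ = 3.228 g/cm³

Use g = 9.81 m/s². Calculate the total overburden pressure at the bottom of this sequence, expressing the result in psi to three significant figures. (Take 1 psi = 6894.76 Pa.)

granodiorite: 2775 kg/m³ × 9.81 m/s² × 28140 m = 7.660×10^8 Pa = 1.111×10^5 psi
diorite: 2880 kg/m³ × 9.81 m/s² × 18580 m = 5.249×10^8 Pa = 76136 psi
dunite: 3228 kg/m³ × 9.81 m/s² × 34310 m = 1.086×10^9 Pa = 1.576×10^5 psi
Total = 1.111×10^5 + 76136 + 1.576×10^5 = 3.4482×10^5 psi

345000 psi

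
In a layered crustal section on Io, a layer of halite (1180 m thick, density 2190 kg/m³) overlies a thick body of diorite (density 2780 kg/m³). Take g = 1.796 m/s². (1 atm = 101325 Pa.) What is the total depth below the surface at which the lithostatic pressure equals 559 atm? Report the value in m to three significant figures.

11600 m

Pressure at base of upper layers: 2190×1.796×1180 = 4.641×10^6 Pa = 45.81 atm
Remaining pressure to be supplied by diorite: 5.664×10^7 − 4.641×10^6 = 5.200×10^7 Pa
Additional depth in diorite = 5.200×10^7 Pa / (2780 kg/m³ × 1.796 m/s²) = 10415 m
Total depth = 1180 m + 10415 m = 11595 m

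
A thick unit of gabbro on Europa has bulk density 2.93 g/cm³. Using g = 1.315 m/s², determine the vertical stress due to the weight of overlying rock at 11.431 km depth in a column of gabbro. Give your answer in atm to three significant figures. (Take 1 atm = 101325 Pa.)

435 atm

gabbro: 2930 kg/m³ × 1.315 m/s² × 11431 m = 4.404×10^7 Pa = 434.7 atm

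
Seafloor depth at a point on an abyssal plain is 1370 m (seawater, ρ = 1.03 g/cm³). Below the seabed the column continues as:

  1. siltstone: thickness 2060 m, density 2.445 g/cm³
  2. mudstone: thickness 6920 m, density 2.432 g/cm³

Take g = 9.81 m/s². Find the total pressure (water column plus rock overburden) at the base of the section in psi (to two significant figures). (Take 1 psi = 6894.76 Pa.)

seawater: 1030 kg/m³ × 9.81 m/s² × 1370 m = 1.384×10^7 Pa = 2008 psi
siltstone: 2445 kg/m³ × 9.81 m/s² × 2060 m = 4.941×10^7 Pa = 7166 psi
mudstone: 2432 kg/m³ × 9.81 m/s² × 6920 m = 1.651×10^8 Pa = 23945 psi
Total = 2008 + 7166 + 23945 = 33119 psi

33000 psi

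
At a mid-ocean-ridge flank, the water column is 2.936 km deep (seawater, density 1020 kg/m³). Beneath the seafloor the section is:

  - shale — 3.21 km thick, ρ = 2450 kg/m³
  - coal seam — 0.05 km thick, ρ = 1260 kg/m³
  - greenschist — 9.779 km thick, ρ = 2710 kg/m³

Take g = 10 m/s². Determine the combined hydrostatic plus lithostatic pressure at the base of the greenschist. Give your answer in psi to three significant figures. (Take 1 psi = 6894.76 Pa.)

54300 psi

seawater: 1020 kg/m³ × 10 m/s² × 2936 m = 2.995×10^7 Pa = 4343 psi
shale: 2450 kg/m³ × 10 m/s² × 3210 m = 7.864×10^7 Pa = 11406 psi
coal seam: 1260 kg/m³ × 10 m/s² × 50 m = 6.300×10^5 Pa = 91.37 psi
greenschist: 2710 kg/m³ × 10 m/s² × 9779 m = 2.650×10^8 Pa = 38437 psi
Total = 4343 + 11406 + 91.37 + 38437 = 54278 psi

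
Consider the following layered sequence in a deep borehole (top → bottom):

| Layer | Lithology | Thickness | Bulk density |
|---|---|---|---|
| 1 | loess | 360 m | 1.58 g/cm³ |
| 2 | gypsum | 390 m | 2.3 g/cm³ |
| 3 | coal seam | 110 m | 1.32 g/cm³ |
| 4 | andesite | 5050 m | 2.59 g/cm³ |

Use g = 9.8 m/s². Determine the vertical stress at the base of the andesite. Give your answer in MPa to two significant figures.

loess: 1580 kg/m³ × 9.8 m/s² × 360 m = 5.574×10^6 Pa = 5.574 MPa
gypsum: 2300 kg/m³ × 9.8 m/s² × 390 m = 8.791×10^6 Pa = 8.791 MPa
coal seam: 1320 kg/m³ × 9.8 m/s² × 110 m = 1.423×10^6 Pa = 1.423 MPa
andesite: 2590 kg/m³ × 9.8 m/s² × 5050 m = 1.282×10^8 Pa = 128.2 MPa
Total = 5.574 + 8.791 + 1.423 + 128.2 = 143.97 MPa

140 MPa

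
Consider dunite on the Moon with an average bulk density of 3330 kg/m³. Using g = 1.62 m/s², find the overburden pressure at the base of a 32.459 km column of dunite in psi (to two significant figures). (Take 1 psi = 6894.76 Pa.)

25000 psi

dunite: 3330 kg/m³ × 1.62 m/s² × 32459 m = 1.751×10^8 Pa = 25397 psi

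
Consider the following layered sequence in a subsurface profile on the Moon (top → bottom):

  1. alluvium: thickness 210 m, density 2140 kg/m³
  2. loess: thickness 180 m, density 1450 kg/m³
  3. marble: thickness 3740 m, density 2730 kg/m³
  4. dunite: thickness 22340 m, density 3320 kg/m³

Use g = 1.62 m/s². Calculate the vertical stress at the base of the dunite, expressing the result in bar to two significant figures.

alluvium: 2140 kg/m³ × 1.62 m/s² × 210 m = 7.280×10^5 Pa = 7.280 bar
loess: 1450 kg/m³ × 1.62 m/s² × 180 m = 4.228×10^5 Pa = 4.228 bar
marble: 2730 kg/m³ × 1.62 m/s² × 3740 m = 1.654×10^7 Pa = 165.4 bar
dunite: 3320 kg/m³ × 1.62 m/s² × 22340 m = 1.202×10^8 Pa = 1202 bar
Total = 7.280 + 4.228 + 165.4 + 1202 = 1378.4 bar

1400 bar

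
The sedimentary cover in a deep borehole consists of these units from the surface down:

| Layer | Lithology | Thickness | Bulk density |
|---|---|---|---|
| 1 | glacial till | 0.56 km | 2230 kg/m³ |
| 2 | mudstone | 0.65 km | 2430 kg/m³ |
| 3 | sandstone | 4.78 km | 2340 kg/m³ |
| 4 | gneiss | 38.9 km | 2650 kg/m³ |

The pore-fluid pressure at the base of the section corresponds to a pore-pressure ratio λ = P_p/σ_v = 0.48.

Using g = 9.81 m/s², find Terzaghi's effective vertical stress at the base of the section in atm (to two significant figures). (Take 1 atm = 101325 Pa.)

Overburden (lithostatic) stress σ_v:
glacial till: 2230 kg/m³ × 9.81 m/s² × 560 m = 1.225×10^7 Pa = 12.25 MPa
mudstone: 2430 kg/m³ × 9.81 m/s² × 650 m = 1.549×10^7 Pa = 15.49 MPa
sandstone: 2340 kg/m³ × 9.81 m/s² × 4780 m = 1.097×10^8 Pa = 109.7 MPa
gneiss: 2650 kg/m³ × 9.81 m/s² × 38900 m = 1.011×10^9 Pa = 1011 MPa
Total = 12.25 + 15.49 + 109.7 + 1011 = 1148.7 MPa
Pore pressure P_p = λ·σ_v = 0.48 × 1149 MPa = 551.4 MPa
Effective stress σ' = σ_v − P_p = 1149 − 551.4 = 597.34 MPa = 5895.3 atm

5900 atm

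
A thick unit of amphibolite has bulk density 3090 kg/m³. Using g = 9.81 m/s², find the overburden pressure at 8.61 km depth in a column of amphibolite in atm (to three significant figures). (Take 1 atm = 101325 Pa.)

2580 atm

amphibolite: 3090 kg/m³ × 9.81 m/s² × 8610 m = 2.610×10^8 Pa = 2576 atm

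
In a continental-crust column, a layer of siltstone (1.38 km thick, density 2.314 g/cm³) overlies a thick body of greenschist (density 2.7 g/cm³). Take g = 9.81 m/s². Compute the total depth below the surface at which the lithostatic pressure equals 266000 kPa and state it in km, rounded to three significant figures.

Pressure at base of upper layers: 2314×9.81×1380 = 3.133×10^7 Pa = 31326 kPa
Remaining pressure to be supplied by greenschist: 2.660×10^8 − 3.133×10^7 = 2.347×10^8 Pa
Additional depth in greenschist = 2.347×10^8 Pa / (2700 kg/m³ × 9.81 m/s²) = 8860.0 m
Total depth = 1380 m + 8860.0 m = 10240 m
= 10.240 km

10.2 km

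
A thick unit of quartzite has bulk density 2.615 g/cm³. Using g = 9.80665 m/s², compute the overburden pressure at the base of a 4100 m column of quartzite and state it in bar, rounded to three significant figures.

1050 bar

quartzite: 2615 kg/m³ × 9.80665 m/s² × 4100 m = 1.051×10^8 Pa = 1051 bar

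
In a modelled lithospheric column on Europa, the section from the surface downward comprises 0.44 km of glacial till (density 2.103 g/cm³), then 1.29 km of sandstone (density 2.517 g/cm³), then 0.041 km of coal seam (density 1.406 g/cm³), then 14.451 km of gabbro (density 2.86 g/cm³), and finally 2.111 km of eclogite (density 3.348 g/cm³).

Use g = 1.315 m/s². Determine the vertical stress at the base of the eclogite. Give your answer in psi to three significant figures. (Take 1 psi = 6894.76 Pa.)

10000 psi

glacial till: 2103 kg/m³ × 1.315 m/s² × 440 m = 1.217×10^6 Pa = 176.5 psi
sandstone: 2517 kg/m³ × 1.315 m/s² × 1290 m = 4.270×10^6 Pa = 619.3 psi
coal seam: 1406 kg/m³ × 1.315 m/s² × 41 m = 75804 Pa = 10.99 psi
gabbro: 2860 kg/m³ × 1.315 m/s² × 14451 m = 5.435×10^7 Pa = 7883 psi
eclogite: 3348 kg/m³ × 1.315 m/s² × 2111 m = 9.294×10^6 Pa = 1348 psi
Total = 176.5 + 619.3 + 10.99 + 7883 + 1348 = 10037 psi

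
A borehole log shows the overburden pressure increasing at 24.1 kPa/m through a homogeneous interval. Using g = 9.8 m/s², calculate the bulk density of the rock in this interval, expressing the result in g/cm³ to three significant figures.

2.46 g/cm³

ρ = (dP/dz)/g = 24.1 kPa/m / 9.8 m/s² = 24100 Pa/m / 9.8 m/s² = 2459.2 kg/m³
= 2.459 g/cm³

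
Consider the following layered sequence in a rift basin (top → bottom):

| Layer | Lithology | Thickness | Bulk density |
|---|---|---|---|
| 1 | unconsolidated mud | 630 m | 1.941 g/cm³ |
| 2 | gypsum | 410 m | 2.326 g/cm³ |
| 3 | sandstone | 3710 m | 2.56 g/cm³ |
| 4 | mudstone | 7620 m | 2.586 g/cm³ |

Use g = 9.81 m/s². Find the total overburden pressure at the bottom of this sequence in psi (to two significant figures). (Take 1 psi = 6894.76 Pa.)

unconsolidated mud: 1941 kg/m³ × 9.81 m/s² × 630 m = 1.200×10^7 Pa = 1740 psi
gypsum: 2326 kg/m³ × 9.81 m/s² × 410 m = 9.355×10^6 Pa = 1357 psi
sandstone: 2560 kg/m³ × 9.81 m/s² × 3710 m = 9.317×10^7 Pa = 13513 psi
mudstone: 2586 kg/m³ × 9.81 m/s² × 7620 m = 1.933×10^8 Pa = 28037 psi
Total = 1740 + 1357 + 13513 + 28037 = 44647 psi

45000 psi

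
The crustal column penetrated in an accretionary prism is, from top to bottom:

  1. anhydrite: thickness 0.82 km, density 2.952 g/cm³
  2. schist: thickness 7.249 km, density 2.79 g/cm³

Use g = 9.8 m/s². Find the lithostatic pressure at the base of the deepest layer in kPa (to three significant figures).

222000 kPa

anhydrite: 2952 kg/m³ × 9.8 m/s² × 820 m = 2.372×10^7 Pa = 23722 kPa
schist: 2790 kg/m³ × 9.8 m/s² × 7249 m = 1.982×10^8 Pa = 1.982×10^5 kPa
Total = 23722 + 1.982×10^5 = 2.2192×10^5 kPa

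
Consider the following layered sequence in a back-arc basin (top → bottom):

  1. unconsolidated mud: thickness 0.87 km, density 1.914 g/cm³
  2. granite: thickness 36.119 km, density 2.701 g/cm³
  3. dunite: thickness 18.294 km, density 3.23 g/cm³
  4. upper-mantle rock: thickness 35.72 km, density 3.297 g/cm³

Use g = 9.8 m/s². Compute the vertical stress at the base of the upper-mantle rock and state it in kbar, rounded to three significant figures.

unconsolidated mud: 1914 kg/m³ × 9.8 m/s² × 870 m = 1.632×10^7 Pa = 0.1632 kbar
granite: 2701 kg/m³ × 9.8 m/s² × 36119 m = 9.561×10^8 Pa = 9.561 kbar
dunite: 3230 kg/m³ × 9.8 m/s² × 18294 m = 5.791×10^8 Pa = 5.791 kbar
upper-mantle rock: 3297 kg/m³ × 9.8 m/s² × 35720 m = 1.154×10^9 Pa = 11.54 kbar
Total = 0.1632 + 9.561 + 5.791 + 11.54 = 27.056 kbar

27.1 kbar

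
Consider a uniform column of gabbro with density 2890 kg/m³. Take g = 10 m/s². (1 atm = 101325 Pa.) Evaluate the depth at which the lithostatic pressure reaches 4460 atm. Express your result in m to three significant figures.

15600 m

h = P/(ρg) = 4460 atm / (2890 kg/m³ × 10 m/s²) = 4.519×10^8 Pa / 28900 Pa/m = 15637 m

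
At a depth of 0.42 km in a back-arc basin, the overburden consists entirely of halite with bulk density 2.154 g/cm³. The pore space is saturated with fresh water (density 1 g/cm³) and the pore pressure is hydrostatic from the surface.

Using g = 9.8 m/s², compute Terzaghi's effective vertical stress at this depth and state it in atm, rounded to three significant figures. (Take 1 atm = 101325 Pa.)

46.9 atm

Overburden (lithostatic) stress σ_v:
halite: 2154 kg/m³ × 9.8 m/s² × 420 m = 8.866×10^6 Pa = 8.866 MPa
Pore pressure P_p = 1000 kg/m³ × 9.8 m/s² × 420 m = 4.116×10^6 Pa = 4.116 MPa
Effective stress σ' = σ_v − P_p = 8.866 − 4.116 = 4.7499 MPa = 46.878 atm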